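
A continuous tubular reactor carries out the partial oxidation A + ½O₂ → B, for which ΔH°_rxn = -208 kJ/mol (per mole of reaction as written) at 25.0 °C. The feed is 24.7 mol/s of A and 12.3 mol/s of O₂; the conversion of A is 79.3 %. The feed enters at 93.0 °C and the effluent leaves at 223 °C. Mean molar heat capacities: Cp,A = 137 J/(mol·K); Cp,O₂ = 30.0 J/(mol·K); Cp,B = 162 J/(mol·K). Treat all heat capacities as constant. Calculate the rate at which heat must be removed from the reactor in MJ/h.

Q_out = 12800 MJ/h

Extent of reaction ξ = 0.793 × 24.7 = 19.587 mol/s
Reaction term: ξ·ΔH°_rxn = 19.587 × -208 = -4074.1 kJ/s
Sensible, feed 93.0→25 °C: -255.2 kJ/s
Outlet flows (mol/s): A 5.1129, O₂ 2.5065, B 19.587
Sensible, products 25→223 °C: 781.86 kJ/s
Q = ΔH = -3547.5 kJ/s = -3547.5 kW
Heat removed = 12771 MJ/h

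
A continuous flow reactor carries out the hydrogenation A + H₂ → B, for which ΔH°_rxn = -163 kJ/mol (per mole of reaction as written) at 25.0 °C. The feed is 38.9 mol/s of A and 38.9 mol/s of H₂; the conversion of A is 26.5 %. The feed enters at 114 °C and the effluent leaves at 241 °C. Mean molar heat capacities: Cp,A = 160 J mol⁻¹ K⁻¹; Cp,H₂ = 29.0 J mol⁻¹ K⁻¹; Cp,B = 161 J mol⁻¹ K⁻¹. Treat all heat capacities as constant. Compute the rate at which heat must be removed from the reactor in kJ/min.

Q_out = 48500 kJ/min

Extent of reaction ξ = 0.265 × 38.9 = 10.309 mol/s
Reaction term: ξ·ΔH°_rxn = 10.309 × -163 = -1680.3 kJ/s
Sensible, feed 114→25 °C: -654.34 kJ/s
Outlet flows (mol/s): A 28.591, H₂ 28.591, B 10.309
Sensible, products 25→241 °C: 1525.7 kJ/s
Q = ΔH = -808.91 kJ/s = -808.91 kW
Heat removed = 48535 kJ/min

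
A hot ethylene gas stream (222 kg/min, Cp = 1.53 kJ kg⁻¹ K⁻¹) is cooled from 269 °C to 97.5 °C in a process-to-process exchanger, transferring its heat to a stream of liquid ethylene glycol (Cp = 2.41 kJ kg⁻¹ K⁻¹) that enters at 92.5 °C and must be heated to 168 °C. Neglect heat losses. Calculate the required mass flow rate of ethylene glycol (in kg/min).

ṁ_c = 320 kg/min

Heat released by hot stream: Q = 222 × 1.53 × (269 − 97.5) = 58252 kJ/min
Energy balance on cold side (adiabatic exchanger): Q = ṁ_c·Cp_c·(T_c,out − T_c,in)
ṁ_c = 58252 / [2.41 × (168 − 92.5)] = 320.14 kg/min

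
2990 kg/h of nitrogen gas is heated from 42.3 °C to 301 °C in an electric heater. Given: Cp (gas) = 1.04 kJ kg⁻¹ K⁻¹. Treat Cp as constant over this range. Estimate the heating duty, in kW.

Q = ṁ·Cp·ΔT = 2990 × 1.04 × (301 − 42.3) = 804450 kJ/h
Converting: 804450 / 3600 s = 223.46 kW

Q = 223 kW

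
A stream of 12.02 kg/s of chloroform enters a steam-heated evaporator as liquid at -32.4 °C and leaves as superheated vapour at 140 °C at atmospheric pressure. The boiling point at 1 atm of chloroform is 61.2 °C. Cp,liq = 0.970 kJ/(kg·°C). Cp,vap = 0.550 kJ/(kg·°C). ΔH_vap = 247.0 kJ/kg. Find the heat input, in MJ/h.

liquid -32.4→61.2 °C: 90.792 kJ/kg
vaporisation at 61.2 °C: 247 kJ/kg
vapour 61.2→140 °C: 43.34 kJ/kg
Δh = 90.792 + 247 + 43.34 = 381.13 kJ/kg
Q = ṁ·Δh = 12.02 kg/s × 381.13 kJ/kg = 4581.2 kJ/s
|Q| = 4581.2 kW = 16492 MJ/h

Q = 16500 MJ/h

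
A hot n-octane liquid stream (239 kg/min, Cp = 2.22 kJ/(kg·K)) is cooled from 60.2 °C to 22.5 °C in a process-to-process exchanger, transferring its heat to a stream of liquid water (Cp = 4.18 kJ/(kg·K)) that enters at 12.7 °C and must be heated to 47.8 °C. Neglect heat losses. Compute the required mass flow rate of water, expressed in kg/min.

ṁ_c = 136 kg/min

Heat released by hot stream: Q = 239 × 2.22 × (60.2 − 22.5) = 20003 kJ/min
Energy balance on cold side (adiabatic exchanger): Q = ṁ_c·Cp_c·(T_c,out − T_c,in)
ṁ_c = 20003 / [4.18 × (47.8 − 12.7)] = 136.34 kg/min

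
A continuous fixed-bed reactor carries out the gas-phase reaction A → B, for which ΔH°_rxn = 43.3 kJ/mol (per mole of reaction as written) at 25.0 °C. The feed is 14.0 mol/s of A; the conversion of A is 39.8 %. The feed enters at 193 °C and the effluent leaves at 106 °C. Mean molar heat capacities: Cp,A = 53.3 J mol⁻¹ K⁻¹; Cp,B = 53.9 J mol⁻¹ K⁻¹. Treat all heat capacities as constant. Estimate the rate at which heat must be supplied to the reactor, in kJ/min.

Q_in = 10600 kJ/min

Extent of reaction ξ = 0.398 × 14.0 = 5.572 mol/s
Reaction term: ξ·ΔH°_rxn = 5.572 × 43.3 = 241.27 kJ/s
Sensible, feed 193→25 °C: -125.36 kJ/s
Outlet flows (mol/s): A 8.428, B 5.572
Sensible, products 25→106 °C: 60.713 kJ/s
Q = ΔH = 176.62 kJ/s = 176.62 kW
Heat supplied = 10597 kJ/min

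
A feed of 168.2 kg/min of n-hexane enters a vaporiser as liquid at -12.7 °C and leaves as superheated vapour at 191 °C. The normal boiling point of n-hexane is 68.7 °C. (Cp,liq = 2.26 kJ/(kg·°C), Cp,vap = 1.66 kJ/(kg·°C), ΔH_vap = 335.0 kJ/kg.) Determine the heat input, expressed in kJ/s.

Q = 2020 kJ/s

liquid -12.7→68.7 °C: 183.96 kJ/kg
vaporisation at 68.7 °C: 335 kJ/kg
vapour 68.7→191 °C: 203.02 kJ/kg
Δh = 183.96 + 335 + 203.02 = 721.98 kJ/kg
Q = ṁ·Δh = 168.2 kg/min × 721.98 kJ/kg = 121440 kJ/min
|Q| = 2024 kW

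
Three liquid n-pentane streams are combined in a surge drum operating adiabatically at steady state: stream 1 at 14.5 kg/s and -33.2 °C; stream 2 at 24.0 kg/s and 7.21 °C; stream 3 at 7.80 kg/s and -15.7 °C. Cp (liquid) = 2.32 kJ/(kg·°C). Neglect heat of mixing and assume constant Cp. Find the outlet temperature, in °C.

Adiabatic, steady state ⇒ Σ ṁᵢCp,ᵢ(T_out − Tᵢ) = 0
T_out = Σ ṁᵢCp,ᵢTᵢ / Σ ṁᵢCp,ᵢ
      = -999.5 / 107.42 = -9.305 °C

T_out = -9.30 °C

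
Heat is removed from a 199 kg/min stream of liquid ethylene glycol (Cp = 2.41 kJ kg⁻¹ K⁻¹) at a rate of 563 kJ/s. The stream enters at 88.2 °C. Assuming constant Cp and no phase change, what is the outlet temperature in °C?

T_out = 17.8 °C

Q = 563 kJ/s = 33780 kJ/min
ΔT = Q/(ṁ·Cp) = 33780/(199×2.41) = 70.435 K
T_out = 88.2 − 70.435 = 17.765 °C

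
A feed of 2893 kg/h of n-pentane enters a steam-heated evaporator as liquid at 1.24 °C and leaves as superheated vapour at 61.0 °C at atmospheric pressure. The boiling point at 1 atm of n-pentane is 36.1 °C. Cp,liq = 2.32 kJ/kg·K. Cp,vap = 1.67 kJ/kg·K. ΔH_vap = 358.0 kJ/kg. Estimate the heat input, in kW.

liquid 1.24→36.1 °C: 80.875 kJ/kg
vaporisation at 36.1 °C: 358 kJ/kg
vapour 36.1→61.0 °C: 41.583 kJ/kg
Δh = 80.875 + 358 + 41.583 = 480.46 kJ/kg
Q = ṁ·Δh = 2893 kg/h × 480.46 kJ/kg = 1.39e+06 kJ/h
|Q| = 386.1 kW

Q = 386 kW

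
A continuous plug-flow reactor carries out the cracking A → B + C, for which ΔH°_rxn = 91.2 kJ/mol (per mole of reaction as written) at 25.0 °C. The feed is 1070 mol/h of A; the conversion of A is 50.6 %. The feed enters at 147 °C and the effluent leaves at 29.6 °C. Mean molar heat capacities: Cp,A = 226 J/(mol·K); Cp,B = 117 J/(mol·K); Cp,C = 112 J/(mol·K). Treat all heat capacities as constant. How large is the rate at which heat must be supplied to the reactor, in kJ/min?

Q_in = 350 kJ/min

Extent of reaction ξ = 0.506 × 1070 = 541.42 mol/h
Reaction term: ξ·ΔH°_rxn = 541.42 × 91.2 = 49378 kJ/h
Sensible, feed 147→25 °C: -29502 kJ/h
Outlet flows (mol/h): A 528.58, B 541.42, C 541.42
Sensible, products 25→29.6 °C: 1119.8 kJ/h
Q = ΔH = 20995 kJ/h = 5.832 kW
Heat supplied = 349.92 kJ/min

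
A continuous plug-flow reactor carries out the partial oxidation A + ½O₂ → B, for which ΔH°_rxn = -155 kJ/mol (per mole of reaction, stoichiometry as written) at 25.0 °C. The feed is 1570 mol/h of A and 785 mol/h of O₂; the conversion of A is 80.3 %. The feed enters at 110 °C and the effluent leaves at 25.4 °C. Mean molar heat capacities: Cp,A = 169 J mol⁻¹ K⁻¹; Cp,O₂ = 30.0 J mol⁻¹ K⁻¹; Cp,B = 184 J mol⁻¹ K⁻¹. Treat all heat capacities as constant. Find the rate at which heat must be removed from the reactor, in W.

Extent of reaction ξ = 0.803 × 1570 = 1260.7 mol/h
Reaction term: ξ·ΔH°_rxn = 1260.7 × -155 = -195410 kJ/h
Sensible, feed 110→25 °C: -24555 kJ/h
Outlet flows (mol/h): A 309.29, O₂ 154.64, B 1260.7
Sensible, products 25→25.4 °C: 115.55 kJ/h
Q = ΔH = -219850 kJ/h = -61.069 kW
Heat removed = 61069 W

Q_out = 61100 W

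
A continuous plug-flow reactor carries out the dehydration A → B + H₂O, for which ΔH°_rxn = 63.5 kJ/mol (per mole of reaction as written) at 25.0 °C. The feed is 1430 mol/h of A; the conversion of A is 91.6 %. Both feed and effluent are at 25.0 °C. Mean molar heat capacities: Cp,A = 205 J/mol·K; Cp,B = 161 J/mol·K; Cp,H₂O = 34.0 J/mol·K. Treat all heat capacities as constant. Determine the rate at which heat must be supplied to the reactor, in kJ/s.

Q_in = 23.1 kJ/s

Extent of reaction ξ = 0.916 × 1430 = 1309.9 mol/h
Reaction term: ξ·ΔH°_rxn = 1309.9 × 63.5 = 83177 kJ/h
Q = ΔH = 83177 kJ/h = 23.105 kW
Heat supplied = 23.105 kJ/s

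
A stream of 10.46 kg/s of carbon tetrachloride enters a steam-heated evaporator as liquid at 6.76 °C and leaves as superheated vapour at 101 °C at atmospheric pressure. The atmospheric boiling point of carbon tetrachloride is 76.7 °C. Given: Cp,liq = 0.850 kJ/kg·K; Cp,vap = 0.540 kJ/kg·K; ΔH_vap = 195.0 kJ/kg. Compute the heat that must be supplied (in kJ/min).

liquid 6.76→76.7 °C: 59.449 kJ/kg
vaporisation at 76.7 °C: 195 kJ/kg
vapour 76.7→101 °C: 13.122 kJ/kg
Δh = 59.449 + 195 + 13.122 = 267.57 kJ/kg
Q = ṁ·Δh = 10.46 kg/s × 267.57 kJ/kg = 2798.8 kJ/s
|Q| = 2798.8 kW = 167930 kJ/min

Q = 168000 kJ/min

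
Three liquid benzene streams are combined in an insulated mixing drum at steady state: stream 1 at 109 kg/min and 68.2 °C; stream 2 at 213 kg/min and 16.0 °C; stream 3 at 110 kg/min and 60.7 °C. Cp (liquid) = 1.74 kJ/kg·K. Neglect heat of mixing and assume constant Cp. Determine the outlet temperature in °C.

Adiabatic, steady state ⇒ Σ ṁᵢCp,ᵢ(T_out − Tᵢ) = 0
Σ ṁᵢCp,ᵢTᵢ = 109×1.74×68.2 + 213×1.74×16.0 + 110×1.74×60.7 = 30483
Σ ṁᵢCp,ᵢ = 109×1.74 + 213×1.74 + 110×1.74 = 751.68
T_out = 30483 / 751.68 = 40.553 °C

T_out = 40.6 °C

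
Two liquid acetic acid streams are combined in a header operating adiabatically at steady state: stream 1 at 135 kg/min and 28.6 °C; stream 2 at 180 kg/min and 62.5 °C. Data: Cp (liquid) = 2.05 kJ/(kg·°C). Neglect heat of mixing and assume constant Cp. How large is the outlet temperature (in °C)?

T_out = 48.0 °C

Adiabatic, steady state ⇒ Σ ṁᵢCp,ᵢ(T_out − Tᵢ) = 0
Σ ṁᵢCp,ᵢTᵢ = 135×2.05×28.6 + 180×2.05×62.5 = 30978
Σ ṁᵢCp,ᵢ = 135×2.05 + 180×2.05 = 645.75
T_out = 30978 / 645.75 = 47.971 °C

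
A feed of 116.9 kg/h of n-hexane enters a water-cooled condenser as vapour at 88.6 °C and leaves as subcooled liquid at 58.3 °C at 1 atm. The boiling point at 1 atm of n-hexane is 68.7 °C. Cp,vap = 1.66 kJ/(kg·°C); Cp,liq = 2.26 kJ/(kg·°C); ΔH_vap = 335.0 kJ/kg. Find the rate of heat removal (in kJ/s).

vapour 88.6→68.7 °C: -33.034 kJ/kg
condensation at 68.7 °C: -335 kJ/kg
liquid 68.7→58.3 °C: -23.504 kJ/kg
Δh = -33.034 + -335 + -23.504 = -391.54 kJ/kg
Q = ṁ·Δh = 116.9 kg/h × -391.54 kJ/kg = -45771 kJ/h
|Q| = 12.714 kW

Q_c = 12.7 kJ/s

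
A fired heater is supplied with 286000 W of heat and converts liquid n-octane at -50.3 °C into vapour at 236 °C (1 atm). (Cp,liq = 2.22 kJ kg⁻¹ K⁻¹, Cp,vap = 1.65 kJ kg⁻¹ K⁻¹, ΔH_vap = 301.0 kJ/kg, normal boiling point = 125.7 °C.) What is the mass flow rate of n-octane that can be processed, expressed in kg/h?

ṁ = 1180 kg/h

Δh = 2.22×(125.7−-50.3) + 301.0 + 1.65×(236−125.7) = 873.72 kJ/kg
Q = 286000 W = 286 kJ/s = 1.0296e+06 kJ/h
ṁ = Q/Δh = 1.0296e+06 / 873.72 = 1178.4 kg/h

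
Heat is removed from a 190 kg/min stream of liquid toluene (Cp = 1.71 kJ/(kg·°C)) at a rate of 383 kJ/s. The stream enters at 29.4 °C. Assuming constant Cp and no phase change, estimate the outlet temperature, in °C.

Q = 383 kJ/s = 22980 kJ/min
ΔT = Q/(ṁ·Cp) = 22980/(190×1.71) = 70.729 K
T_out = 29.4 − 70.729 = -41.329 °C

T_out = -41.3 °C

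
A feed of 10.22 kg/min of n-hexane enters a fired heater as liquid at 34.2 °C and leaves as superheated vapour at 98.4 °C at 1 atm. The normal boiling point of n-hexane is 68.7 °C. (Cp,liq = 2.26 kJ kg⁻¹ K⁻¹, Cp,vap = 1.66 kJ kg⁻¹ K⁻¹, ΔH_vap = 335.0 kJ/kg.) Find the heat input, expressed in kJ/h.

liquid 34.2→68.7 °C: 77.97 kJ/kg
vaporisation at 68.7 °C: 335 kJ/kg
vapour 68.7→98.4 °C: 49.302 kJ/kg
Δh = 77.97 + 335 + 49.302 = 462.27 kJ/kg
Q = ṁ·Δh = 10.22 kg/min × 462.27 kJ/kg = 4724.4 kJ/min
|Q| = 78.74 kW = 283470 kJ/h

Q = 283000 kJ/h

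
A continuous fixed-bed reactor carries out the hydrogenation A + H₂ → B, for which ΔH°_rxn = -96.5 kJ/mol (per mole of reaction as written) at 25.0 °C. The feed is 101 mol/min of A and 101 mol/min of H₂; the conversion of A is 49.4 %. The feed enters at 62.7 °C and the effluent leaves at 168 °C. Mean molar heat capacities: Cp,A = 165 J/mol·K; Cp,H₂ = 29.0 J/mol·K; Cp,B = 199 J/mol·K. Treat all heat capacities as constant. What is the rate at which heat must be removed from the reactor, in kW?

Extent of reaction ξ = 0.494 × 101 = 49.894 mol/min
Reaction term: ξ·ΔH°_rxn = 49.894 × -96.5 = -4814.8 kJ/min
Sensible, feed 62.7→25 °C: -738.69 kJ/min
Outlet flows (mol/min): A 51.106, H₂ 51.106, B 49.894
Sensible, products 25→168 °C: 2837.6 kJ/min
Q = ΔH = -2715.8 kJ/min = -45.264 kW
Heat removed = 45.264 kW

Q_out = 45.3 kW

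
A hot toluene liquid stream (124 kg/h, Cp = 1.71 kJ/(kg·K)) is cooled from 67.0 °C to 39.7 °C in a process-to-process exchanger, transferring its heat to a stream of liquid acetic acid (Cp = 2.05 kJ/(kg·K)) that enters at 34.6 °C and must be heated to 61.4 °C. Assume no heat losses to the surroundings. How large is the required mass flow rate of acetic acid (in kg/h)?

Heat released by hot stream: Q = 124 × 1.71 × (67.0 − 39.7) = 5788.7 kJ/h
Energy balance on cold side (adiabatic exchanger): Q = ṁ_c·Cp_c·(T_c,out − T_c,in)
ṁ_c = 5788.7 / [2.05 × (61.4 − 34.6)] = 105.36 kg/h

ṁ_c = 105 kg/h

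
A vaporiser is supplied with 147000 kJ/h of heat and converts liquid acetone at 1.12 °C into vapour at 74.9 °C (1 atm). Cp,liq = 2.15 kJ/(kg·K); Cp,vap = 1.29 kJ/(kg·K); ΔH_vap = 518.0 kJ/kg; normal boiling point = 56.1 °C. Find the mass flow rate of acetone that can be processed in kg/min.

ṁ = 3.71 kg/min

Δh = 2.15×(56.1−1.12) + 518.0 + 1.29×(74.9−56.1) = 660.46 kJ/kg
Q = 147000 kJ/h = 40.833 kJ/s = 2450 kJ/min
ṁ = Q/Δh = 2450 / 660.46 = 3.7095 kg/min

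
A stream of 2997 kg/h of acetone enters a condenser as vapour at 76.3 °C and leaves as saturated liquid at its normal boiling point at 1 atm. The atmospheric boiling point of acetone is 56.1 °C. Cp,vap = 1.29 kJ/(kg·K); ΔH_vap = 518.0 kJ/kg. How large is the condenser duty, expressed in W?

vapour 76.3→56.1 °C: -26.058 kJ/kg
condensation at 56.1 °C: -518 kJ/kg
Δh = -26.058 + -518 = -544.06 kJ/kg
Q = ṁ·Δh = 2997 kg/h × -544.06 kJ/kg = -1.6305e+06 kJ/h
|Q| = 452.93 kW = 452930 W

Q_c = 453000 W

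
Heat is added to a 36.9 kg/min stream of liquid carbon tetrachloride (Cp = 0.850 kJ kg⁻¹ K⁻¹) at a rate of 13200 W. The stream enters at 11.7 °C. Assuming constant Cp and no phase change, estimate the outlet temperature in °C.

Q = 13200 W = 792 kJ/min
ΔT = Q/(ṁ·Cp) = 792/(36.9×0.850) = 25.251 K
T_out = 11.7 + 25.251 = 36.951 °C

T_out = 37.0 °C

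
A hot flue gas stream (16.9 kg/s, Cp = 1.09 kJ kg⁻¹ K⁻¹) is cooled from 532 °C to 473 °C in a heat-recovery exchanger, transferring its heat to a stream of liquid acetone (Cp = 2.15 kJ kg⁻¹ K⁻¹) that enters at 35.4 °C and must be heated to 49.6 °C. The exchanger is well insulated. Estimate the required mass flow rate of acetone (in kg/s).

ṁ_c = 35.6 kg/s

Heat released by hot stream: Q = 16.9 × 1.09 × (532 − 473) = 1086.8 kJ/s
Energy balance on cold side (adiabatic exchanger): Q = ṁ_c·Cp_c·(T_c,out − T_c,in)
ṁ_c = 1086.8 / [2.15 × (49.6 − 35.4)] = 35.599 kg/s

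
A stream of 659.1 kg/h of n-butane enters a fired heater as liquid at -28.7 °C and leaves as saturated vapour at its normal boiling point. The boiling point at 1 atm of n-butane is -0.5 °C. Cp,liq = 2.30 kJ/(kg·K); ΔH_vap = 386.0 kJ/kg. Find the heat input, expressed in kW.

liquid -28.7→-0.5 °C: 64.86 kJ/kg
vaporisation at -0.5 °C: 386 kJ/kg
Δh = 64.86 + 386 = 450.86 kJ/kg
Q = ṁ·Δh = 659.1 kg/h × 450.86 kJ/kg = 297160 kJ/h
|Q| = 82.545 kW

Q = 82.5 kW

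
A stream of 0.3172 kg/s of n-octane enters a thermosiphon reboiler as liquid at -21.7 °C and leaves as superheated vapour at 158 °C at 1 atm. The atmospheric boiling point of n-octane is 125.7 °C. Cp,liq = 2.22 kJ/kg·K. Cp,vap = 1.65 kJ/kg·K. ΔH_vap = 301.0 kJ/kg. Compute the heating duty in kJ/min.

liquid -21.7→125.7 °C: 327.23 kJ/kg
vaporisation at 125.7 °C: 301 kJ/kg
vapour 125.7→158 °C: 53.295 kJ/kg
Δh = 327.23 + 301 + 53.295 = 681.52 kJ/kg
Q = ṁ·Δh = 0.3172 kg/s × 681.52 kJ/kg = 216.18 kJ/s
|Q| = 216.18 kW = 12971 kJ/min

Q = 13000 kJ/min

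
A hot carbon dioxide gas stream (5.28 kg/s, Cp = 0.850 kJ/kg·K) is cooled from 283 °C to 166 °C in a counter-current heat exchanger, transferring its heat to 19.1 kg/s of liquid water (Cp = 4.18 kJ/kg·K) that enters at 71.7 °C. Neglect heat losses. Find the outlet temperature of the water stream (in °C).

Heat released by hot stream: Q = 5.28 × 0.850 × (283 − 166) = 525.1 kJ/s
Energy balance on cold side (adiabatic exchanger): Q = ṁ_c·Cp_c·(T_c,out − T_c,in)
T_c,out = 71.7 + 525.1/(19.1 × 4.18) = 78.277 °C

T_c,out = 78.3 °C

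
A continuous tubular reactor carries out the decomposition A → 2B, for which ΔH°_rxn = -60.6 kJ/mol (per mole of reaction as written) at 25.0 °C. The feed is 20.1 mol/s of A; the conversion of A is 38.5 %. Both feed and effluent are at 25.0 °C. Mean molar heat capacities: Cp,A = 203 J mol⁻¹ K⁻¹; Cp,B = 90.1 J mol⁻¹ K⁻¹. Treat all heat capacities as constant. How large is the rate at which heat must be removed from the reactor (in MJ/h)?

Extent of reaction ξ = 0.385 × 20.1 = 7.7385 mol/s
Reaction term: ξ·ΔH°_rxn = 7.7385 × -60.6 = -468.95 kJ/s
Q = ΔH = -468.95 kJ/s = -468.95 kW
Heat removed = 1688.2 MJ/h

Q_out = 1690 MJ/h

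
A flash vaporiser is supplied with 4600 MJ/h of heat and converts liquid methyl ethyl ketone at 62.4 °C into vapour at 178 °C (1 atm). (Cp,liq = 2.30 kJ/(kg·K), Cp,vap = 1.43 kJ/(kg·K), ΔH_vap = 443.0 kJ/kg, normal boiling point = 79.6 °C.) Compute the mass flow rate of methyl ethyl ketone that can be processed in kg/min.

ṁ = 123 kg/min

Δh = 2.30×(79.6−62.4) + 443.0 + 1.43×(178−79.6) = 623.27 kJ/kg
Q = 4600 MJ/h = 1277.8 kJ/s = 76667 kJ/min
ṁ = Q/Δh = 76667 / 623.27 = 123.01 kg/min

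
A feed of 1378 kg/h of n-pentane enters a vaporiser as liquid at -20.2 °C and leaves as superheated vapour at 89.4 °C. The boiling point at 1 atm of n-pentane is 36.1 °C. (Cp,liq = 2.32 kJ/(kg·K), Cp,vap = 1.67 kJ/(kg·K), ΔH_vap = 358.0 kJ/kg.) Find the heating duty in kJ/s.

liquid -20.2→36.1 °C: 130.62 kJ/kg
vaporisation at 36.1 °C: 358 kJ/kg
vapour 36.1→89.4 °C: 89.011 kJ/kg
Δh = 130.62 + 358 + 89.011 = 577.63 kJ/kg
Q = ṁ·Δh = 1378 kg/h × 577.63 kJ/kg = 795970 kJ/h
|Q| = 221.1 kW

Q = 221 kJ/s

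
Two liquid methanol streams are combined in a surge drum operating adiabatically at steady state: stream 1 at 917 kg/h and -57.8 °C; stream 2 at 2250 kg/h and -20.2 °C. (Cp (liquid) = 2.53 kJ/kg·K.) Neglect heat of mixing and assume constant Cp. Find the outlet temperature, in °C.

T_out = -31.1 °C

Energy balance with Q = 0: Σ ṁᵢCp,ᵢ(T_out − Tᵢ) = 0
T_out = Σ ṁᵢCp,ᵢTᵢ / Σ ṁᵢCp,ᵢ
      = -249090 / 8012.5 = -31.087 °C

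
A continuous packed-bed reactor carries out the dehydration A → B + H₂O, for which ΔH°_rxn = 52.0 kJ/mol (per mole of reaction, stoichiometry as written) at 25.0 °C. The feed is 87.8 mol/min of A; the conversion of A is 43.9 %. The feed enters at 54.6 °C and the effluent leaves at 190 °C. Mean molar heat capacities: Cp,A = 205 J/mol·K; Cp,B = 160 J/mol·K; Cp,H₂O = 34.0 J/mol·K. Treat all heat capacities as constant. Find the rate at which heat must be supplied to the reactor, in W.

Q_in = 72900 W

Extent of reaction ξ = 0.439 × 87.8 = 38.544 mol/min
Reaction term: ξ·ΔH°_rxn = 38.544 × 52.0 = 2004.3 kJ/min
Sensible, feed 54.6→25 °C: -532.77 kJ/min
Outlet flows (mol/min): A 49.256, B 38.544, H₂O 38.544
Sensible, products 25→190 °C: 2899.9 kJ/min
Q = ΔH = 4371.4 kJ/min = 72.857 kW
Heat supplied = 72857 W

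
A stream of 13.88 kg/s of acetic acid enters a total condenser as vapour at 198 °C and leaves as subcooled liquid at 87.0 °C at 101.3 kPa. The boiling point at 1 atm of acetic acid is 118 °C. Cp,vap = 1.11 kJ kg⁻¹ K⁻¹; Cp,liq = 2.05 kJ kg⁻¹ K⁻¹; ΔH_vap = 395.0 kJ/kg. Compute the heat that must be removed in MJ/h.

vapour 198→118 °C: -88.8 kJ/kg
condensation at 118 °C: -395 kJ/kg
liquid 118→87.0 °C: -63.55 kJ/kg
Δh = -88.8 + -395 + -63.55 = -547.35 kJ/kg
Q = ṁ·Δh = 13.88 kg/s × -547.35 kJ/kg = -7597.2 kJ/s
|Q| = 7597.2 kW = 27350 MJ/h

Q_c = 27300 MJ/h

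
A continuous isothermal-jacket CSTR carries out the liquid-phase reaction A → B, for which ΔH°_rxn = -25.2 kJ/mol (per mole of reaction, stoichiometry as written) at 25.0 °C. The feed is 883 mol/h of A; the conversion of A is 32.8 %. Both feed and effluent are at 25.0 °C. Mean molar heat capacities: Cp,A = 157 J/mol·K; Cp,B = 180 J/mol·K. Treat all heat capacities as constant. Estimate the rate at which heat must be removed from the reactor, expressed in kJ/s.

Q_out = 2.03 kJ/s

Extent of reaction ξ = 0.328 × 883 = 289.62 mol/h
Reaction term: ξ·ΔH°_rxn = 289.62 × -25.2 = -7298.5 kJ/h
Q = ΔH = -7298.5 kJ/h = -2.0274 kW
Heat removed = 2.0274 kJ/s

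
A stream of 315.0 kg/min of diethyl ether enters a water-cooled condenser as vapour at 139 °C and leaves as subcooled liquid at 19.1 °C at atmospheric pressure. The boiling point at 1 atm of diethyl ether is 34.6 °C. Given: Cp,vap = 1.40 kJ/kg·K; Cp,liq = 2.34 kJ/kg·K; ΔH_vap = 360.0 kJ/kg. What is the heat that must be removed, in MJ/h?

vapour 139→34.6 °C: -146.16 kJ/kg
condensation at 34.6 °C: -360 kJ/kg
liquid 34.6→19.1 °C: -36.27 kJ/kg
Δh = -146.16 + -360 + -36.27 = -542.43 kJ/kg
Q = ṁ·Δh = 315.0 kg/min × -542.43 kJ/kg = -170870 kJ/min
|Q| = 2847.8 kW = 10252 MJ/h

Q_c = 10300 MJ/h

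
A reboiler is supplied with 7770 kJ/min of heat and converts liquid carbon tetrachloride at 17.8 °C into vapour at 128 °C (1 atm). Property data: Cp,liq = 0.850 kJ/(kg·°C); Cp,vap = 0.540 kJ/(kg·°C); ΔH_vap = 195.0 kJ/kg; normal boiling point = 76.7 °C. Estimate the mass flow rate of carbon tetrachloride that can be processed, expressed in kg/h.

Δh = 0.850×(76.7−17.8) + 195.0 + 0.540×(128−76.7) = 272.77 kJ/kg
Q = 7770 kJ/min = 129.5 kJ/s = 466200 kJ/h
ṁ = Q/Δh = 466200 / 272.77 = 1709.2 kg/h

ṁ = 1710 kg/h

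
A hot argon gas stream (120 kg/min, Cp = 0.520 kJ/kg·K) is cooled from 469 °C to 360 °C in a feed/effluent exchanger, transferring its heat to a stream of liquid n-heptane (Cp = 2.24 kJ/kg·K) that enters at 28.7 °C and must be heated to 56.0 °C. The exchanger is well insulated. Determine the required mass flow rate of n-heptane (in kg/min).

ṁ_c = 111 kg/min

Heat released by hot stream: Q = 120 × 0.520 × (469 − 360) = 6801.6 kJ/min
Energy balance on cold side (adiabatic exchanger): Q = ṁ_c·Cp_c·(T_c,out − T_c,in)
ṁ_c = 6801.6 / [2.24 × (56.0 − 28.7)] = 111.22 kg/min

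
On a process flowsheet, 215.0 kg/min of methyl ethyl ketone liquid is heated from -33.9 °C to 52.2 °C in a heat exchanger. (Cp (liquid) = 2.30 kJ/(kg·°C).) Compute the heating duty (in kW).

Q = 710 kW

Q = ṁ·Cp·ΔT = 215.0 × 2.30 × (52.2 − -33.9) = 42576 kJ/min
Converting: 42576 / 60 s = 709.61 kW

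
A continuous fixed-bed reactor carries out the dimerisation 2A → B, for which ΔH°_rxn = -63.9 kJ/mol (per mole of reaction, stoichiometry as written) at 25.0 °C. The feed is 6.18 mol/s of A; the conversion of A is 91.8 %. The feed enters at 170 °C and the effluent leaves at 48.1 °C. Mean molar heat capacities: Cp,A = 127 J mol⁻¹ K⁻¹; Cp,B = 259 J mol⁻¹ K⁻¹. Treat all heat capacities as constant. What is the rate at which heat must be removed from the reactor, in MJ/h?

Q_out = 996 MJ/h

Extent of reaction ξ = 0.918 × 6.18 / 2 = 2.8366 mol/s
Reaction term: ξ·ΔH°_rxn = 2.8366 × -63.9 = -181.26 kJ/s
Sensible, feed 170→25 °C: -113.8 kJ/s
Outlet flows (mol/s): A 0.50676, B 2.8366
Sensible, products 25→48.1 °C: 18.458 kJ/s
Q = ΔH = -276.61 kJ/s = -276.61 kW
Heat removed = 995.78 MJ/h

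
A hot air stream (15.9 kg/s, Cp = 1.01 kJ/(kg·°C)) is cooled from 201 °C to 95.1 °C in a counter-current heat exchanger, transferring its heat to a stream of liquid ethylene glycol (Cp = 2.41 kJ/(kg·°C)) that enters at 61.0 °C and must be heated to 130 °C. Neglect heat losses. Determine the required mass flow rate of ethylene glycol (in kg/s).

Heat released by hot stream: Q = 15.9 × 1.01 × (201 − 95.1) = 1700.6 kJ/s
Energy balance on cold side (adiabatic exchanger): Q = ṁ_c·Cp_c·(T_c,out − T_c,in)
ṁ_c = 1700.6 / [2.41 × (130 − 61.0)] = 10.227 kg/s

ṁ_c = 10.2 kg/s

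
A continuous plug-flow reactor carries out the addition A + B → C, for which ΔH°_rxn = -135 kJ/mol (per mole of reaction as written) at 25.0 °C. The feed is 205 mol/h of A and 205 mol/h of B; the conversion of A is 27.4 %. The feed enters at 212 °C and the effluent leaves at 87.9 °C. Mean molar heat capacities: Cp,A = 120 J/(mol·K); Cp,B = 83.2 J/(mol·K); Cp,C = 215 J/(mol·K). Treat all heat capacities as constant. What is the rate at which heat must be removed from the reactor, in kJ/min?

Extent of reaction ξ = 0.274 × 205 = 56.17 mol/h
Reaction term: ξ·ΔH°_rxn = 56.17 × -135 = -7582.9 kJ/h
Sensible, feed 212→25 °C: -7789.7 kJ/h
Outlet flows (mol/h): A 148.83, B 148.83, C 56.17
Sensible, products 25→87.9 °C: 2661.9 kJ/h
Q = ΔH = -12711 kJ/h = -3.5308 kW
Heat removed = 211.85 kJ/min

Q_out = 212 kJ/min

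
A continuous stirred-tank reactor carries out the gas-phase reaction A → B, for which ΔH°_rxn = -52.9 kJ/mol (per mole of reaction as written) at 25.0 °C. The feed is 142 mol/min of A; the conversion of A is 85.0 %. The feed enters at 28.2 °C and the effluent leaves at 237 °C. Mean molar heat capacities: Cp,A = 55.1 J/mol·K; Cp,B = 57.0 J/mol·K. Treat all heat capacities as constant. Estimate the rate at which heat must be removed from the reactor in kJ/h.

Extent of reaction ξ = 0.850 × 142 = 120.7 mol/min
Reaction term: ξ·ΔH°_rxn = 120.7 × -52.9 = -6385 kJ/min
Sensible, feed 28.2→25 °C: -25.037 kJ/min
Outlet flows (mol/min): A 21.3, B 120.7
Sensible, products 25→237 °C: 1707.3 kJ/min
Q = ΔH = -4702.7 kJ/min = -78.379 kW
Heat removed = 282160 kJ/h

Q_out = 282000 kJ/h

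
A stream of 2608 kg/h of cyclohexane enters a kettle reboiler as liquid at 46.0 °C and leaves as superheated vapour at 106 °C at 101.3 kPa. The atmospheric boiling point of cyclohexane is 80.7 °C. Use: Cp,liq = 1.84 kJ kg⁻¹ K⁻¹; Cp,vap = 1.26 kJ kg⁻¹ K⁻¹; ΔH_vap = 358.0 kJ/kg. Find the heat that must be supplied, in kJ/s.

liquid 46.0→80.7 °C: 63.848 kJ/kg
vaporisation at 80.7 °C: 358 kJ/kg
vapour 80.7→106 °C: 31.878 kJ/kg
Δh = 63.848 + 358 + 31.878 = 453.73 kJ/kg
Q = ṁ·Δh = 2608 kg/h × 453.73 kJ/kg = 1.1833e+06 kJ/h
|Q| = 328.7 kW

Q = 329 kJ/s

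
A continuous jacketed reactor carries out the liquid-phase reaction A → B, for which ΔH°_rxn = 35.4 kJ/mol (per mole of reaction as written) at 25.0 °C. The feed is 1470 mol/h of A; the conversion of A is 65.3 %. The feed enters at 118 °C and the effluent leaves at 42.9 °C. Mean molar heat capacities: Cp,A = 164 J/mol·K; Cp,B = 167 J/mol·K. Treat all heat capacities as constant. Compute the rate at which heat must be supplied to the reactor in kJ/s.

Q_in = 4.42 kJ/s

Extent of reaction ξ = 0.653 × 1470 = 959.91 mol/h
Reaction term: ξ·ΔH°_rxn = 959.91 × 35.4 = 33981 kJ/h
Sensible, feed 118→25 °C: -22420 kJ/h
Outlet flows (mol/h): A 510.09, B 959.91
Sensible, products 25→42.9 °C: 4366.9 kJ/h
Q = ΔH = 15927 kJ/h = 4.4242 kW
Heat supplied = 4.4242 kJ/s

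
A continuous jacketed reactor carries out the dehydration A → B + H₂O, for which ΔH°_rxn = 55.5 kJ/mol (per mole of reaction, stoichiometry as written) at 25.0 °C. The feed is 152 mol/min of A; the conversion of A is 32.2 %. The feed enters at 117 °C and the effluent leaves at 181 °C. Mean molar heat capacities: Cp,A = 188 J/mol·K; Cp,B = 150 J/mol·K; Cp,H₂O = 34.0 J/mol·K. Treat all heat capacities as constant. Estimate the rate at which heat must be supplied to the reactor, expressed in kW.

Q_in = 75.2 kW

Extent of reaction ξ = 0.322 × 152 = 48.944 mol/min
Reaction term: ξ·ΔH°_rxn = 48.944 × 55.5 = 2716.4 kJ/min
Sensible, feed 117→25 °C: -2629 kJ/min
Outlet flows (mol/min): A 103.06, B 48.944, H₂O 48.944
Sensible, products 25→181 °C: 4427.3 kJ/min
Q = ΔH = 4514.7 kJ/min = 75.245 kW
Heat supplied = 75.245 kW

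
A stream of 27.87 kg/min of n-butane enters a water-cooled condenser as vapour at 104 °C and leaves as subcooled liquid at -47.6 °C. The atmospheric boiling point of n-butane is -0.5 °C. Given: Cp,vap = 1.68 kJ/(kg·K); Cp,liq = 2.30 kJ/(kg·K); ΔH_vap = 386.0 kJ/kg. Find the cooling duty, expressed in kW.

vapour 104→-0.5 °C: -175.56 kJ/kg
condensation at -0.5 °C: -386 kJ/kg
liquid -0.5→-47.6 °C: -108.33 kJ/kg
Δh = -175.56 + -386 + -108.33 = -669.89 kJ/kg
Q = ṁ·Δh = 27.87 kg/min × -669.89 kJ/kg = -18670 kJ/min
|Q| = 311.16 kW

Q_c = 311 kW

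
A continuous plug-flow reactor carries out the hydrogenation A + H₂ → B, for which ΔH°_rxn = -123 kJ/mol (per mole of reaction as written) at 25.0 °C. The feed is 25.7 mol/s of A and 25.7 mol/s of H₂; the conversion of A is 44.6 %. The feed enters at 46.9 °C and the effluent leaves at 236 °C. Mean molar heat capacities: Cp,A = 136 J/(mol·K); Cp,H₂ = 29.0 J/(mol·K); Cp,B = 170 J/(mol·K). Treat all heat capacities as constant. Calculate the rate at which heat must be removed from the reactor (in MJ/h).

Extent of reaction ξ = 0.446 × 25.7 = 11.462 mol/s
Reaction term: ξ·ΔH°_rxn = 11.462 × -123 = -1409.9 kJ/s
Sensible, feed 46.9→25 °C: -92.867 kJ/s
Outlet flows (mol/s): A 14.238, H₂ 14.238, B 11.462
Sensible, products 25→236 °C: 906.84 kJ/s
Q = ΔH = -595.88 kJ/s = -595.88 kW
Heat removed = 2145.2 MJ/h

Q_out = 2150 MJ/h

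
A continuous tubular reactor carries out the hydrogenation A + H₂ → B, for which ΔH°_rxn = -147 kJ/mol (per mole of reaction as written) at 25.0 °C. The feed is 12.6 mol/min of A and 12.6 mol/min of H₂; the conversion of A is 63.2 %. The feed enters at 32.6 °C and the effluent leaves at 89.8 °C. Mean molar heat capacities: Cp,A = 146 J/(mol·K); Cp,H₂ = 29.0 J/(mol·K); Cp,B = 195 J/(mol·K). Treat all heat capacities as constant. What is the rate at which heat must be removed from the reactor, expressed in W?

Extent of reaction ξ = 0.632 × 12.6 = 7.9632 mol/min
Reaction term: ξ·ΔH°_rxn = 7.9632 × -147 = -1170.6 kJ/min
Sensible, feed 32.6→25 °C: -16.758 kJ/min
Outlet flows (mol/min): A 4.6368, H₂ 4.6368, B 7.9632
Sensible, products 25→89.8 °C: 153.2 kJ/min
Q = ΔH = -1034.1 kJ/min = -17.236 kW
Heat removed = 17236 W

Q_out = 17200 W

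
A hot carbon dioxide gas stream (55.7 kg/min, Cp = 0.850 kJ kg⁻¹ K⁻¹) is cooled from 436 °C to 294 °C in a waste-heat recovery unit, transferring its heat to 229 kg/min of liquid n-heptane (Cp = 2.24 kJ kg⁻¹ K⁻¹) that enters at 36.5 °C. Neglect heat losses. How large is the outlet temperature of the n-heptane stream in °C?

Heat released by hot stream: Q = 55.7 × 0.850 × (436 − 294) = 6723 kJ/min
Energy balance on cold side (adiabatic exchanger): Q = ṁ_c·Cp_c·(T_c,out − T_c,in)
T_c,out = 36.5 + 6723/(229 × 2.24) = 49.606 °C

T_c,out = 49.6 °C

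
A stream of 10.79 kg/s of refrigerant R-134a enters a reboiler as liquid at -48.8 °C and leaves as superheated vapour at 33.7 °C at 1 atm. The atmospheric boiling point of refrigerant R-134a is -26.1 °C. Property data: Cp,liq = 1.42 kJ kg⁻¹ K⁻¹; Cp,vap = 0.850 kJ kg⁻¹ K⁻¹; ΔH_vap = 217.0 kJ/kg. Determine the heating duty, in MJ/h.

liquid -48.8→-26.1 °C: 32.234 kJ/kg
vaporisation at -26.1 °C: 217 kJ/kg
vapour -26.1→33.7 °C: 50.83 kJ/kg
Δh = 32.234 + 217 + 50.83 = 300.06 kJ/kg
Q = ṁ·Δh = 10.79 kg/s × 300.06 kJ/kg = 3237.7 kJ/s
|Q| = 3237.7 kW = 11656 MJ/h

Q = 11700 MJ/h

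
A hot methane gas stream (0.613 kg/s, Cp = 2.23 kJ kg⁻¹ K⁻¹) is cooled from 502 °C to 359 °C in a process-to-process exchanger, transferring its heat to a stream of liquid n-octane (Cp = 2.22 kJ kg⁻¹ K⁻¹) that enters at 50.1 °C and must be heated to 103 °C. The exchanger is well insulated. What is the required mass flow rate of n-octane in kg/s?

Heat released by hot stream: Q = 0.613 × 2.23 × (502 − 359) = 195.48 kJ/s
Energy balance on cold side (adiabatic exchanger): Q = ṁ_c·Cp_c·(T_c,out − T_c,in)
ṁ_c = 195.48 / [2.22 × (103 − 50.1)] = 1.6645 kg/s

ṁ_c = 1.66 kg/s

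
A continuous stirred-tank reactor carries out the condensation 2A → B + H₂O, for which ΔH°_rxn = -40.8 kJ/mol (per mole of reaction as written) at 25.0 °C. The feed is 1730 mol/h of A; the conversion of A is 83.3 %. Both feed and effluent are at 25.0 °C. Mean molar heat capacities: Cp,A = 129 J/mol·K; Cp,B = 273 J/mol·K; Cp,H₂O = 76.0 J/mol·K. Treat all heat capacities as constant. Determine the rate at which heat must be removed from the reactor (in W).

Extent of reaction ξ = 0.833 × 1730 / 2 = 720.54 mol/h
Reaction term: ξ·ΔH°_rxn = 720.54 × -40.8 = -29398 kJ/h
Q = ΔH = -29398 kJ/h = -8.1662 kW
Heat removed = 8166.2 W

Q_out = 8170 W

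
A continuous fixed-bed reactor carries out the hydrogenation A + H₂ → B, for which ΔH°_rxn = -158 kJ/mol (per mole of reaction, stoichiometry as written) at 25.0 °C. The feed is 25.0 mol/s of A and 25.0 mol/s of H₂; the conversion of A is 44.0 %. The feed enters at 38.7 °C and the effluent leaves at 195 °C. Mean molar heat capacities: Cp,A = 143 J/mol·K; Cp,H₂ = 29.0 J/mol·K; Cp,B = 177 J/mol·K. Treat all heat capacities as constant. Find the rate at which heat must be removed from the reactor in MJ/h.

Extent of reaction ξ = 0.440 × 25.0 = 11 mol/s
Reaction term: ξ·ΔH°_rxn = 11 × -158 = -1738 kJ/s
Sensible, feed 38.7→25 °C: -58.91 kJ/s
Outlet flows (mol/s): A 14, H₂ 14, B 11
Sensible, products 25→195 °C: 740.35 kJ/s
Q = ΔH = -1056.6 kJ/s = -1056.6 kW
Heat removed = 3803.6 MJ/h

Q_out = 3800 MJ/h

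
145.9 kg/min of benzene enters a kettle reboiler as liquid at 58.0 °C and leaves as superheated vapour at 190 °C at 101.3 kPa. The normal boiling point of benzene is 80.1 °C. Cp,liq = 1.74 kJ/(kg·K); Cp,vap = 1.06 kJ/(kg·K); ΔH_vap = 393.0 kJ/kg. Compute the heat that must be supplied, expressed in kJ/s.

liquid 58.0→80.1 °C: 38.454 kJ/kg
vaporisation at 80.1 °C: 393 kJ/kg
vapour 80.1→190 °C: 116.49 kJ/kg
Δh = 38.454 + 393 + 116.49 = 547.95 kJ/kg
Q = ṁ·Δh = 145.9 kg/min × 547.95 kJ/kg = 79946 kJ/min
|Q| = 1332.4 kW

Q = 1330 kJ/s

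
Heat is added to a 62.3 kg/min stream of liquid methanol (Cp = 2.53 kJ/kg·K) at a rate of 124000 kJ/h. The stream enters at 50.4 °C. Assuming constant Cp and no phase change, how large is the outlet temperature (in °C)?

T_out = 63.5 °C

Q = 124000 kJ/h = 2066.7 kJ/min
ΔT = Q/(ṁ·Cp) = 2066.7/(62.3×2.53) = 13.112 K
T_out = 50.4 + 13.112 = 63.512 °C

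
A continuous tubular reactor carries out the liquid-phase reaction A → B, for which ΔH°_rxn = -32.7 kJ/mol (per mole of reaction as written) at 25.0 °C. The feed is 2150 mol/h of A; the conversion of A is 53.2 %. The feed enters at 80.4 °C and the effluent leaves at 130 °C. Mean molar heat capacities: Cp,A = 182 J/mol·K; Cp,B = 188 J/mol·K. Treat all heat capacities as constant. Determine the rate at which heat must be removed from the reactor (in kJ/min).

Extent of reaction ξ = 0.532 × 2150 = 1143.8 mol/h
Reaction term: ξ·ΔH°_rxn = 1143.8 × -32.7 = -37402 kJ/h
Sensible, feed 80.4→25 °C: -21678 kJ/h
Outlet flows (mol/h): A 1006.2, B 1143.8
Sensible, products 25→130 °C: 41807 kJ/h
Q = ΔH = -17273 kJ/h = -4.7981 kW
Heat removed = 287.89 kJ/min

Q_out = 288 kJ/min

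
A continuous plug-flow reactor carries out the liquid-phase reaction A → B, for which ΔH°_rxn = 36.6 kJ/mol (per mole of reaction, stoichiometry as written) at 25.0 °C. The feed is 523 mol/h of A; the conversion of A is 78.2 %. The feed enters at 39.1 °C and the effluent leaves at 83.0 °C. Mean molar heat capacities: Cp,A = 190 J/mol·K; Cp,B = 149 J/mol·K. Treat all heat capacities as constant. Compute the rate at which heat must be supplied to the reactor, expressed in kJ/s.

Extent of reaction ξ = 0.782 × 523 = 408.99 mol/h
Reaction term: ξ·ΔH°_rxn = 408.99 × 36.6 = 14969 kJ/h
Sensible, feed 39.1→25 °C: -1401.1 kJ/h
Outlet flows (mol/h): A 114.01, B 408.99
Sensible, products 25→83.0 °C: 4790.9 kJ/h
Q = ΔH = 18359 kJ/h = 5.0996 kW
Heat supplied = 5.0996 kJ/s

Q_in = 5.10 kJ/s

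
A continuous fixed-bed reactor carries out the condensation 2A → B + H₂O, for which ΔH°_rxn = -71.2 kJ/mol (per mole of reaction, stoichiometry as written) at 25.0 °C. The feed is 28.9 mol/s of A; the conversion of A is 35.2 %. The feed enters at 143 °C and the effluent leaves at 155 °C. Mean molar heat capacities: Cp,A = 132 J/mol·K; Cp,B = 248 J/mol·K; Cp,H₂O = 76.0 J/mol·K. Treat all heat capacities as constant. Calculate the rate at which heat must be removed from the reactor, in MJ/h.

Q_out = 996 MJ/h

Extent of reaction ξ = 0.352 × 28.9 / 2 = 5.0864 mol/s
Reaction term: ξ·ΔH°_rxn = 5.0864 × -71.2 = -362.15 kJ/s
Sensible, feed 143→25 °C: -450.15 kJ/s
Outlet flows (mol/s): A 18.727, B 5.0864, H₂O 5.0864
Sensible, products 25→155 °C: 535.6 kJ/s
Q = ΔH = -276.7 kJ/s = -276.7 kW
Heat removed = 996.12 MJ/h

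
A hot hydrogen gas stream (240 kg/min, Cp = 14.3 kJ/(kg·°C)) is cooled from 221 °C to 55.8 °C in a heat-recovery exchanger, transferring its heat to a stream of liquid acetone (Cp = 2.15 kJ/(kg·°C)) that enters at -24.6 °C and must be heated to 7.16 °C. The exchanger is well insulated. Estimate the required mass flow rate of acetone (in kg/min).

Heat released by hot stream: Q = 240 × 14.3 × (221 − 55.8) = 566970 kJ/min
Energy balance on cold side (adiabatic exchanger): Q = ṁ_c·Cp_c·(T_c,out − T_c,in)
ṁ_c = 566970 / [2.15 × (7.16 − -24.6)] = 8303.1 kg/min

ṁ_c = 8300 kg/min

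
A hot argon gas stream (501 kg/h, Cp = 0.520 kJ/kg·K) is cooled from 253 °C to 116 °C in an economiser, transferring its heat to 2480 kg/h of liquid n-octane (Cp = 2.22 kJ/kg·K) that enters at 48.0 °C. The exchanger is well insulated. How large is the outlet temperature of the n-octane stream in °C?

T_c,out = 54.5 °C

Heat released by hot stream: Q = 501 × 0.520 × (253 − 116) = 35691 kJ/h
Energy balance on cold side (adiabatic exchanger): Q = ṁ_c·Cp_c·(T_c,out − T_c,in)
T_c,out = 48.0 + 35691/(2480 × 2.22) = 54.483 °C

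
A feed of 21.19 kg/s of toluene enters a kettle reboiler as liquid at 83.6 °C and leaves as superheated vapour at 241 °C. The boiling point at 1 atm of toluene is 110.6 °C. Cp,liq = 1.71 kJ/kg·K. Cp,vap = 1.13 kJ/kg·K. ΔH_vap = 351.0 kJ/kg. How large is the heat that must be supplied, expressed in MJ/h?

liquid 83.6→110.6 °C: 46.17 kJ/kg
vaporisation at 110.6 °C: 351 kJ/kg
vapour 110.6→241 °C: 147.35 kJ/kg
Δh = 46.17 + 351 + 147.35 = 544.52 kJ/kg
Q = ṁ·Δh = 21.19 kg/s × 544.52 kJ/kg = 11538 kJ/s
|Q| = 11538 kW = 41538 MJ/h

Q = 41500 MJ/h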